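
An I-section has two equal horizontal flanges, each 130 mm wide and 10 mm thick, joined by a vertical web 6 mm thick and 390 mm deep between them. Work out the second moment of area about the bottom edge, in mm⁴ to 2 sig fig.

Split into non-overlapping primitives; take the origin at the lower-left of the bounding box.
Bottom flange: 130 × 10, A = 1 300 mm², y = 5 mm, Ī = 10 833 mm⁴.
Web: 6 × 390, A = 2 340 mm², y = 205 mm, Ī = 29 659 500 mm⁴.
Top flange: 130 × 10, A = 1 300 mm², y = 405 mm, Ī = 10 833 mm⁴.
Transfer each piece to the bottom edge using Ī + A·d² with d = y − 0:
  bottom flange: d = 5 mm → contributes +43 333 mm⁴
  web: d = 205 mm → contributes +127 998 000 mm⁴
  top flange: d = 405 mm → contributes +213 243 333 mm⁴
Total I = 341 284 667 mm⁴.

I_base ≈ 3.4 × 10⁸ mm⁴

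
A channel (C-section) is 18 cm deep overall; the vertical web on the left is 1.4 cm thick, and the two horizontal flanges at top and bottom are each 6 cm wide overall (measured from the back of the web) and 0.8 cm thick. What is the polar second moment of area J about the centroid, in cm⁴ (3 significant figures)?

Break the section into simple shapes (no overlaps), measuring from the bottom-left corner of the bounding box.
Web: 1.4 × 18, A = 25.2 cm², y = 9 cm, Ī = 680.4 cm⁴.
Top flange (beyond web): 4.6 × 0.8, A = 3.68 cm², y = 17.6 cm, Ī = 0.19627 cm⁴.
Bottom flange (beyond web): 4.6 × 0.8, A = 3.68 cm², y = 0.4 cm, Ī = 0.19627 cm⁴.
By symmetry the centroid is at mid-height, ȳ = 9 cm.
Transfer each piece to the centroidal x-axis using Ī + A·d² with d = y − 9:
  web: d = 0 cm → contributes +680.4 cm⁴
  top flange (beyond web): d = 8.6 cm → contributes +272.37 cm⁴
  bottom flange (beyond web): d = -8.6 cm → contributes +272.37 cm⁴
Total I = 1225.1 cm⁴.
For the y-axis: x̄ = 1.3781 cm.
Repeating about the centroidal y-axis gives I_y = 68.361 cm⁴.
Polar second moment: J = I_x + I_y = 1293.5 cm⁴.

J ≈ 1290 cm⁴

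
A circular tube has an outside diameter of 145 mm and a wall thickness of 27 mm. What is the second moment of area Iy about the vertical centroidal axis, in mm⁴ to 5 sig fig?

Iy ≈ 1.8333 × 10⁷ mm⁴

Split into non-overlapping primitives; take the origin at the lower-left of the bounding box.
Outer circle: ⌀145, A = 16 513 mm², x = 72.5 mm, Ī = 21 699 109 mm⁴.
Bore (subtracted): ⌀91, A = 6503.882 mm², x = 72.5 mm, Ī = 3 366 166 mm⁴.
By symmetry the centroid is at mid-width, x̄ = 72.5 mm.
All pieces are centred on the vertical centroidal axis, so I = ΣĪ (holes subtracted) = 18 332 944 mm⁴.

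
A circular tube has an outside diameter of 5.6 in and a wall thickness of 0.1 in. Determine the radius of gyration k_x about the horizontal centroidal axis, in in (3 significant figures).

Split into non-overlapping primitives; take the origin at the lower-left of the bounding box.
Outer circle: ⌀5.6, A = 24.63 in², y = 2.8 in, Ī = 48.275 in⁴.
Bore (subtracted): ⌀5.4, A = 22.902 in², y = 2.8 in, Ī = 41.739 in⁴.
By symmetry the centroid is at mid-height, ȳ = 2.8 in.
All pieces are centred on the horizontal centroidal axis, so I = ΣĪ (holes subtracted) = 6.5357 in⁴.
Radius of gyration: k = √(I/A) = √(6.5357 / 1.7279) = 1.9449 in.

k_x ≈ 1.94 in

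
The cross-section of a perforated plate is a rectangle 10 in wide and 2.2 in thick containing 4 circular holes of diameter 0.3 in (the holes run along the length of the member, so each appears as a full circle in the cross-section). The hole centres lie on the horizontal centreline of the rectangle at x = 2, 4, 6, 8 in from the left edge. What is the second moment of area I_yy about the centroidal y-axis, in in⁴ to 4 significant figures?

I_yy ≈ 181.9 in⁴

Decompose the section into non-overlapping parts with the origin at the bottom-left of its bounding rectangle.
Plate: 10 × 2.2, A = 22 in², x = 5 in, Ī = 183.333 in⁴.
Hole 1 (subtracted): ⌀0.3, A = 0.0706858 in², x = 2 in, Ī = 0.000397608 in⁴.
Hole 2 (subtracted): ⌀0.3, A = 0.0706858 in², x = 4 in, Ī = 0.000397608 in⁴.
Hole 3 (subtracted): ⌀0.3, A = 0.0706858 in², x = 6 in, Ī = 0.000397608 in⁴.
Hole 4 (subtracted): ⌀0.3, A = 0.0706858 in², x = 8 in, Ī = 0.000397608 in⁴.
By symmetry the centroid is at mid-width, x̄ = 5 in.
Transfer each piece to the centroidal y-axis using Ī + A·d² with d = x − 5:
  plate: d = 0 in → contributes +183.333 in⁴
  hole 1: d = -3 in → contributes −0.63657 in⁴
  hole 2: d = -1 in → contributes −0.0710834 in⁴
  hole 3: d = 1 in → contributes −0.0710834 in⁴
  hole 4: d = 3 in → contributes −0.63657 in⁴
Total I = 181.918 in⁴.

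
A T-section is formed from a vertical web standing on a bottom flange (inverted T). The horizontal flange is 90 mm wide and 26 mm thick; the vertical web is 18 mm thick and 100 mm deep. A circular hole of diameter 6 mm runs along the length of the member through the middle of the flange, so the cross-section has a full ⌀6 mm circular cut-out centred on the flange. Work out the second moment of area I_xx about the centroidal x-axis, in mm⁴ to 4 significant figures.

Decompose the section into non-overlapping parts with the origin at the bottom-left of its bounding rectangle.
Flange: 90 × 26, A = 2 340 mm², y = 13 mm, Ī = 131 820 mm⁴.
Web: 18 × 100, A = 1 800 mm², y = 76 mm, Ī = 1 500 000 mm⁴.
Hole (subtracted): ⌀6, A = 28.2743 mm², y = 13 mm, Ī = 63.6173 mm⁴.
Centroid: ȳ = ΣA·y / ΣA = 40.5797 mm.
Transfer each piece to the centroidal x-axis using Ī + A·d² with d = y − 40.5797:
  flange: d = -27.5797 mm → contributes +1 911 712 mm⁴
  web: d = 35.4203 mm → contributes +3 758 281 mm⁴
  hole: d = -27.5797 mm → contributes −21570.1 mm⁴
Total I = 5 648 423 mm⁴.

I_xx ≈ 5.648 × 10⁶ mm⁴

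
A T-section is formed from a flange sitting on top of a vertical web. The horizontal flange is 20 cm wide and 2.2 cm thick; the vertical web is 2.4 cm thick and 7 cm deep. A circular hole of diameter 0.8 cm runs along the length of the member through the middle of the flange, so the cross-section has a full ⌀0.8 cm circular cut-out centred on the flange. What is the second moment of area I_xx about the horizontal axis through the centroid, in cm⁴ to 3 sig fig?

Split into non-overlapping primitives; take the origin at the lower-left of the bounding box.
Flange: 20 × 2.2, A = 44 cm², y = 8.1 cm, Ī = 17.747 cm⁴.
Web: 2.4 × 7, A = 16.8 cm², y = 3.5 cm, Ī = 68.6 cm⁴.
Hole (subtracted): ⌀0.8, A = 0.50265 cm², y = 8.1 cm, Ī = 0.020106 cm⁴.
Centroid: ȳ = ΣA·y / ΣA = 6.8184 cm.
Transfer each piece to the horizontal axis through the centroid using Ī + A·d² with d = y − 6.8184:
  flange: d = 1.2816 cm → contributes +90.022 cm⁴
  web: d = -3.3184 cm → contributes +253.59 cm⁴
  hole: d = 1.2816 cm → contributes −0.84578 cm⁴
Total I = 342.77 cm⁴.

I_xx ≈ 343 cm⁴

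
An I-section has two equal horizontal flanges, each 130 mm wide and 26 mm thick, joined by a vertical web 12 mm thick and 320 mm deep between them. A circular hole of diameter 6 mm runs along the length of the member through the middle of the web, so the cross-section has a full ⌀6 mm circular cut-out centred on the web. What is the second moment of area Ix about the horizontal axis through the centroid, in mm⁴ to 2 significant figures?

Decompose the section into non-overlapping parts with the origin at the bottom-left of its bounding rectangle.
Bottom flange: 130 × 26, A = 3 380 mm², y = 13 mm, Ī = 190 407 mm⁴.
Web: 12 × 320, A = 3 840 mm², y = 186 mm, Ī = 32 768 000 mm⁴.
Top flange: 130 × 26, A = 3 380 mm², y = 359 mm, Ī = 190 407 mm⁴.
Hole (subtracted): ⌀6, A = 28.27 mm², y = 186 mm, Ī = 63.62 mm⁴.
By symmetry the centroid is at mid-height, ȳ = 186 mm.
Transfer each piece to the horizontal axis through the centroid using Ī + A·d² with d = y − 186:
  bottom flange: d = -173 mm → contributes +101 350 427 mm⁴
  web: d = 0 mm → contributes +32 768 000 mm⁴
  top flange: d = 173 mm → contributes +101 350 427 mm⁴
  hole: d = 0 mm → contributes −63.62 mm⁴
Total I = 235 468 790 mm⁴.

Ix ≈ 2.4 × 10⁸ mm⁴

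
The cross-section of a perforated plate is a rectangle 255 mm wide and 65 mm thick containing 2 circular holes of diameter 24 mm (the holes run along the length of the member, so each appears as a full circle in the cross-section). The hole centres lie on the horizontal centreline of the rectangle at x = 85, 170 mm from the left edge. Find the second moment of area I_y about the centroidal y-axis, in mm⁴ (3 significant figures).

Decompose the section into non-overlapping parts with the origin at the bottom-left of its bounding rectangle.
Plate: 255 × 65, A = 16 575 mm², x = 127.5 mm, Ī = 89 815 781 mm⁴.
Hole 1 (subtracted): ⌀24, A = 452.39 mm², x = 85 mm, Ī = 16 286 mm⁴.
Hole 2 (subtracted): ⌀24, A = 452.39 mm², x = 170 mm, Ī = 16 286 mm⁴.
By symmetry the centroid is at mid-width, x̄ = 127.5 mm.
Transfer each piece to the centroidal y-axis using Ī + A·d² with d = x − 127.5:
  plate: d = 0 mm → contributes +89 815 781 mm⁴
  hole 1: d = -42.5 mm → contributes −833 414 mm⁴
  hole 2: d = 42.5 mm → contributes −833 414 mm⁴
Total I = 88 148 953 mm⁴.

I_y ≈ 8.81 × 10⁷ mm⁴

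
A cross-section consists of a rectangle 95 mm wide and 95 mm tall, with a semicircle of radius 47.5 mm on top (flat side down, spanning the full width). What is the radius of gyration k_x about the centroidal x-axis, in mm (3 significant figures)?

k_x ≈ 38.9 mm

Break the section into simple shapes (no overlaps), measuring from the bottom-left corner of the bounding box.
Rectangular body: 95 × 95, A = 9 025 mm², y = 47.5 mm, Ī = 6 787 552 mm⁴.
Semicircular cap: semicircle r = 47.5, A = 3544.1 mm², y = 115.16 mm, Ī = 558 736 mm⁴.
Centroid: ȳ = ΣA·y / ΣA = 66.578 mm.
Transfer each piece to the centroidal x-axis using Ī + A·d² with d = y − 66.578:
  rectangular body: d = -19.078 mm → contributes +10 072 372 mm⁴
  semicircular cap: d = 48.582 mm → contributes +8 923 462 mm⁴
Total I = 18 995 834 mm⁴.
Radius of gyration: k = √(I/A) = √(18 995 834 / 12 569) = 38.876 mm.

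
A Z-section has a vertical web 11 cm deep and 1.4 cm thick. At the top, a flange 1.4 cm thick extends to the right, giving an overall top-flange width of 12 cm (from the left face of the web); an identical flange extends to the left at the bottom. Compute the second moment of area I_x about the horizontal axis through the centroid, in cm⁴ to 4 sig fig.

Decompose the section into non-overlapping parts with the origin at the bottom-left of its bounding rectangle.
Web: 1.4 × 11, A = 15.4 cm², y = 5.5 cm, Ī = 155.283 cm⁴.
Top flange (beyond web): 10.6 × 1.4, A = 14.84 cm², y = 10.3 cm, Ī = 2.42387 cm⁴.
Bottom flange (beyond web): 10.6 × 1.4, A = 14.84 cm², y = 0.7 cm, Ī = 2.42387 cm⁴.
Centroid: ȳ = ΣA·y / ΣA = 5.5 cm.
Transfer each piece to the horizontal axis through the centroid using Ī + A·d² with d = y − 5.5:
  web: d = 0 cm → contributes +155.283 cm⁴
  top flange (beyond web): d = 4.8 cm → contributes +344.337 cm⁴
  bottom flange (beyond web): d = -4.8 cm → contributes +344.337 cm⁴
Total I = 843.958 cm⁴.

I_x ≈ 844.0 cm⁴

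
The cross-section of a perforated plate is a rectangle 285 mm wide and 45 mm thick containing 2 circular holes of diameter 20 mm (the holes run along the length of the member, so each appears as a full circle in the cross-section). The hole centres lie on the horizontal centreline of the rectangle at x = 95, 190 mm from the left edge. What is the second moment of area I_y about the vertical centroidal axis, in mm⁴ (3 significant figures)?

I_y ≈ 8.54 × 10⁷ mm⁴

Treat the section as a set of non-overlapping primitives; coordinates are from the bounding-box lower-left.
Plate: 285 × 45, A = 12 825 mm², x = 142.5 mm, Ī = 86 809 219 mm⁴.
Hole 1 (subtracted): ⌀20, A = 314.16 mm², x = 95 mm, Ī = 7 854 mm⁴.
Hole 2 (subtracted): ⌀20, A = 314.16 mm², x = 190 mm, Ī = 7 854 mm⁴.
By symmetry the centroid is at mid-width, x̄ = 142.5 mm.
Transfer each piece to the vertical centroidal axis using Ī + A·d² with d = x − 142.5:
  plate: d = 0 mm → contributes +86 809 219 mm⁴
  hole 1: d = -47.5 mm → contributes −716 676 mm⁴
  hole 2: d = 47.5 mm → contributes −716 676 mm⁴
Total I = 85 375 867 mm⁴.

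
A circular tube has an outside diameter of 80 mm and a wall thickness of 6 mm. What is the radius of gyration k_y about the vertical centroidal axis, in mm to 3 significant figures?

k_y ≈ 26.2 mm

Treat the section as a set of non-overlapping primitives; coordinates are from the bounding-box lower-left.
Outer circle: ⌀80, A = 5026.5 mm², x = 40 mm, Ī = 2 010 619 mm⁴.
Bore (subtracted): ⌀68, A = 3631.7 mm², x = 40 mm, Ī = 1 049 556 mm⁴.
By symmetry the centroid is at mid-width, x̄ = 40 mm.
All pieces are centred on the vertical centroidal axis, so I = ΣĪ (holes subtracted) = 961 063 mm⁴.
Radius of gyration: k = √(I/A) = √(961 063 / 1394.9) = 26.249 mm.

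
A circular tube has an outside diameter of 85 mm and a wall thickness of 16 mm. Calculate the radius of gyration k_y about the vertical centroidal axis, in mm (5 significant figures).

Split into non-overlapping primitives; take the origin at the lower-left of the bounding box.
Outer circle: ⌀85, A = 5674.502 mm², x = 42.5 mm, Ī = 2 562 392 mm⁴.
Bore (subtracted): ⌀53, A = 2206.183 mm², x = 42.5 mm, Ī = 387323.1 mm⁴.
By symmetry the centroid is at mid-width, x̄ = 42.5 mm.
All pieces are centred on the vertical centroidal axis, so I = ΣĪ (holes subtracted) = 2 175 069 mm⁴.
Radius of gyration: k = √(I/A) = √(2 175 069 / 3468.318) = 25.04246 mm.

k_y ≈ 25.042 mm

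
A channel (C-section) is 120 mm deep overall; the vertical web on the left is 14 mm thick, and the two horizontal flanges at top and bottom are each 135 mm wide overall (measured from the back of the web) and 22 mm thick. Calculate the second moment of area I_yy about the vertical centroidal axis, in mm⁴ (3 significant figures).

Split into non-overlapping primitives; take the origin at the lower-left of the bounding box.
Web: 14 × 120, A = 1 680 mm², x = 7 mm, Ī = 27 440 mm⁴.
Top flange (beyond web): 121 × 22, A = 2 662 mm², x = 74.5 mm, Ī = 3 247 862 mm⁴.
Bottom flange (beyond web): 121 × 22, A = 2 662 mm², x = 74.5 mm, Ī = 3 247 862 mm⁴.
Centroid: x̄ = ΣA·x / ΣA = 58.309 mm.
Transfer each piece to the vertical centroidal axis using Ī + A·d² with d = x − 58.309:
  web: d = -51.309 mm → contributes +4 450 274 mm⁴
  top flange (beyond web): d = 16.191 mm → contributes +3 945 679 mm⁴
  bottom flange (beyond web): d = 16.191 mm → contributes +3 945 679 mm⁴
Total I = 12 341 633 mm⁴.

I_yy ≈ 1.23 × 10⁷ mm⁴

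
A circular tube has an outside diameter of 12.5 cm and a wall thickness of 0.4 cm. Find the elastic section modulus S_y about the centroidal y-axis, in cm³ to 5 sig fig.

S_y ≈ 44.573 cm³

Split into non-overlapping primitives; take the origin at the lower-left of the bounding box.
Outer circle: ⌀12.5, A = 122.7185 cm², x = 6.25 cm, Ī = 1198.422 cm⁴.
Bore (subtracted): ⌀11.7, A = 107.5132 cm², x = 6.25 cm, Ī = 919.8422 cm⁴.
By symmetry the centroid is at mid-width, x̄ = 6.25 cm.
All pieces are centred on the centroidal y-axis, so I = ΣĪ (holes subtracted) = 278.5803 cm⁴.
Extreme fibre distance c = 6.25 cm; S = I/c = 44.57284 cm³.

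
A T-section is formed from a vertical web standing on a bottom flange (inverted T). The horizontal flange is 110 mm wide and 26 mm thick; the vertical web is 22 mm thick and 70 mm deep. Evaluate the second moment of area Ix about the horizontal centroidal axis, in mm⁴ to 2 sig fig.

Break the section into simple shapes (no overlaps), measuring from the bottom-left corner of the bounding box.
Flange: 110 × 26, A = 2 860 mm², y = 13 mm, Ī = 161 113 mm⁴.
Web: 22 × 70, A = 1 540 mm², y = 61 mm, Ī = 628 833 mm⁴.
Centroid: ȳ = ΣA·y / ΣA = 29.8 mm.
Transfer each piece to the horizontal centroidal axis using Ī + A·d² with d = y − 29.8:
  flange: d = -16.8 mm → contributes +968 320 mm⁴
  web: d = 31.2 mm → contributes +2 127 931 mm⁴
Total I = 3 096 251 mm⁴.

Ix ≈ 3.1 × 10⁶ mm⁴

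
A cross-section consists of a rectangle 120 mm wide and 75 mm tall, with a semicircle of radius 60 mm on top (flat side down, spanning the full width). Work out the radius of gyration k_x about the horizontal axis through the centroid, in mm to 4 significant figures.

k_x ≈ 36.39 mm

Decompose the section into non-overlapping parts with the origin at the bottom-left of its bounding rectangle.
Rectangular body: 120 × 75, A = 9 000 mm², y = 37.5 mm, Ī = 4 218 750 mm⁴.
Semicircular cap: semicircle r = 60, A = 5654.87 mm², y = 100.465 mm, Ī = 1 422 450 mm⁴.
Centroid: ȳ = ΣA·y / ΣA = 61.7962 mm.
Transfer each piece to the horizontal axis through the centroid using Ī + A·d² with d = y − 61.7962:
  rectangular body: d = -24.2962 mm → contributes +9 531 496 mm⁴
  semicircular cap: d = 38.6686 mm → contributes +9 877 948 mm⁴
Total I = 19 409 444 mm⁴.
Radius of gyration: k = √(I/A) = √(19 409 444 / 14654.9) = 36.3928 mm.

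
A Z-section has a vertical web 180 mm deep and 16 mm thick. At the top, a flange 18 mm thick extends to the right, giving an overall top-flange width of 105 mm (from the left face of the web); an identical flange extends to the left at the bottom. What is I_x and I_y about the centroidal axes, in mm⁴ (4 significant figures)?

Break the section into simple shapes (no overlaps), measuring from the bottom-left corner of the bounding box.
Web: 16 × 180, A = 2 880 mm², y = 90 mm, Ī = 7 776 000 mm⁴.
Top flange (beyond web): 89 × 18, A = 1 602 mm², y = 171 mm, Ī = 43 254 mm⁴.
Bottom flange (beyond web): 89 × 18, A = 1 602 mm², y = 9 mm, Ī = 43 254 mm⁴.
Centroid: ȳ = ΣA·y / ΣA = 90 mm.
Transfer each piece to the centroidal x-axis using Ī + A·d² with d = y − 90:
  web: d = 0 mm → contributes +7 776 000 mm⁴
  top flange (beyond web): d = 81 mm → contributes +10 553 976 mm⁴
  bottom flange (beyond web): d = -81 mm → contributes +10 553 976 mm⁴
Total I = 28 883 952 mm⁴.
For the y-axis: x̄ = 97 mm.
Repeating about the centroidal y-axis gives I_y = 11 007 372 mm⁴.

I_x ≈ 2.888 × 10⁷ mm⁴, I_y ≈ 1.101 × 10⁷ mm⁴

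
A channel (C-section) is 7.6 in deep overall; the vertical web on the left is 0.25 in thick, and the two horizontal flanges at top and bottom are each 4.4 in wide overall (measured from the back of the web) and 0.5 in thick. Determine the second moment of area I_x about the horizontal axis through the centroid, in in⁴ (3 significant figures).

Decompose the section into non-overlapping parts with the origin at the bottom-left of its bounding rectangle.
Web: 0.25 × 7.6, A = 1.9 in², y = 3.8 in, Ī = 9.1453 in⁴.
Top flange (beyond web): 4.15 × 0.5, A = 2.075 in², y = 7.35 in, Ī = 0.043229 in⁴.
Bottom flange (beyond web): 4.15 × 0.5, A = 2.075 in², y = 0.25 in, Ī = 0.043229 in⁴.
By symmetry the centroid is at mid-height, ȳ = 3.8 in.
Transfer each piece to the horizontal axis through the centroid using Ī + A·d² with d = y − 3.8:
  web: d = 0 in → contributes +9.1453 in⁴
  top flange (beyond web): d = 3.55 in → contributes +26.193 in⁴
  bottom flange (beyond web): d = -3.55 in → contributes +26.193 in⁴
Total I = 61.532 in⁴.

I_x ≈ 61.5 in⁴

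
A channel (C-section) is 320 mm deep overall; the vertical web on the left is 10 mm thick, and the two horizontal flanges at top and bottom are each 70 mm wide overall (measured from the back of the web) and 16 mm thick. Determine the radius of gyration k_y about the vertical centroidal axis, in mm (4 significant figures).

k_y ≈ 20.12 mm

Break the section into simple shapes (no overlaps), measuring from the bottom-left corner of the bounding box.
Web: 10 × 320, A = 3 200 mm², x = 5 mm, Ī = 26666.7 mm⁴.
Top flange (beyond web): 60 × 16, A = 960 mm², x = 40 mm, Ī = 288 000 mm⁴.
Bottom flange (beyond web): 60 × 16, A = 960 mm², x = 40 mm, Ī = 288 000 mm⁴.
Centroid: x̄ = ΣA·x / ΣA = 18.125 mm.
Transfer each piece to the vertical centroidal axis using Ī + A·d² with d = x − 18.125:
  web: d = -13.125 mm → contributes +577 917 mm⁴
  top flange (beyond web): d = 21.875 mm → contributes +747 375 mm⁴
  bottom flange (beyond web): d = 21.875 mm → contributes +747 375 mm⁴
Total I = 2 072 667 mm⁴.
Radius of gyration: k = √(I/A) = √(2 072 667 / 5 120) = 20.1201 mm.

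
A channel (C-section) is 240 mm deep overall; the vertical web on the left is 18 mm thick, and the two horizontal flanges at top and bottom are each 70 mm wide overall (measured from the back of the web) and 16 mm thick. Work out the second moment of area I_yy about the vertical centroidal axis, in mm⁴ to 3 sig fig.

I_yy ≈ 1.96 × 10⁶ mm⁴

Treat the section as a set of non-overlapping primitives; coordinates are from the bounding-box lower-left.
Web: 18 × 240, A = 4 320 mm², x = 9 mm, Ī = 116 640 mm⁴.
Top flange (beyond web): 52 × 16, A = 832 mm², x = 44 mm, Ī = 187 477 mm⁴.
Bottom flange (beyond web): 52 × 16, A = 832 mm², x = 44 mm, Ī = 187 477 mm⁴.
Centroid: x̄ = ΣA·x / ΣA = 18.733 mm.
Transfer each piece to the vertical centroidal axis using Ī + A·d² with d = x − 18.733:
  web: d = -9.7326 mm → contributes +525 847 mm⁴
  top flange (beyond web): d = 25.267 mm → contributes +718 660 mm⁴
  bottom flange (beyond web): d = 25.267 mm → contributes +718 660 mm⁴
Total I = 1 963 167 mm⁴.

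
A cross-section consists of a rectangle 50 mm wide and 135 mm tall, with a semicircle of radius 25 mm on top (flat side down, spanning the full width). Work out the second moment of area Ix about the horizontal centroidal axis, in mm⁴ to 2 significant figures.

Ix ≈ 1.6 × 10⁷ mm⁴

Break the section into simple shapes (no overlaps), measuring from the bottom-left corner of the bounding box.
Rectangular body: 50 × 135, A = 6 750 mm², y = 67.5 mm, Ī = 10 251 563 mm⁴.
Semicircular cap: semicircle r = 25, A = 981.7 mm², y = 145.6 mm, Ī = 42 874 mm⁴.
Centroid: ȳ = ΣA·y / ΣA = 77.42 mm.
Transfer each piece to the horizontal centroidal axis using Ī + A·d² with d = y − 77.42:
  rectangular body: d = -9.918 mm → contributes +10 915 558 mm⁴
  semicircular cap: d = 68.19 mm → contributes +4 608 171 mm⁴
Total I = 15 523 729 mm⁴.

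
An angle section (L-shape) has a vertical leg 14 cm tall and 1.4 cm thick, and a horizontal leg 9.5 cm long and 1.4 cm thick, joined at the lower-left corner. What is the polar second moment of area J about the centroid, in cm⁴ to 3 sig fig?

J ≈ 834 cm⁴

Decompose the section into non-overlapping parts with the origin at the bottom-left of its bounding rectangle.
Vertical leg: 1.4 × 14, A = 19.6 cm², y = 7 cm, Ī = 320.13 cm⁴.
Horizontal leg (remainder): 8.1 × 1.4, A = 11.34 cm², y = 0.7 cm, Ī = 1.8522 cm⁴.
Centroid: ȳ = ΣA·y / ΣA = 4.691 cm.
Transfer each piece to the centroidal x-axis using Ī + A·d² with d = y − 4.691:
  vertical leg: d = 2.309 cm → contributes +424.63 cm⁴
  horizontal leg (remainder): d = -3.991 cm → contributes +182.47 cm⁴
Total I = 607.11 cm⁴.
For the y-axis: x̄ = 2.441 cm.
Repeating about the centroidal y-axis gives I_y = 227.29 cm⁴.
Polar second moment: J = I_x + I_y = 834.39 cm⁴.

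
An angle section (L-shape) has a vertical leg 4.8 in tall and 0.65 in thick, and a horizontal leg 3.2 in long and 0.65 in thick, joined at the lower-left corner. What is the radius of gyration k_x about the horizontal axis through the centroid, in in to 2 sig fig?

Decompose the section into non-overlapping parts with the origin at the bottom-left of its bounding rectangle.
Vertical leg: 0.65 × 4.8, A = 3.12 in², y = 2.4 in, Ī = 5.99 in⁴.
Horizontal leg (remainder): 2.55 × 0.65, A = 1.658 in², y = 0.325 in, Ī = 0.05836 in⁴.
Centroid: ȳ = ΣA·y / ΣA = 1.68 in.
Transfer each piece to the horizontal axis through the centroid using Ī + A·d² with d = y − 1.68:
  vertical leg: d = 0.7199 in → contributes +7.607 in⁴
  horizontal leg (remainder): d = -1.355 in → contributes +3.102 in⁴
Total I = 10.71 in⁴.
Radius of gyration: k = √(I/A) = √(10.71 / 4.778) = 1.497 in.

k_x ≈ 1.5 in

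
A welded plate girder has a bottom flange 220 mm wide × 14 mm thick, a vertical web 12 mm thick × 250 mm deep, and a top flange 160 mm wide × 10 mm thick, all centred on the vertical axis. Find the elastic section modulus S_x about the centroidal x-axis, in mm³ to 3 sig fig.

S_x ≈ 5.67 × 10⁵ mm³

Decompose the section into non-overlapping parts with the origin at the bottom-left of its bounding rectangle.
Bottom plate: 220 × 14, A = 3 080 mm², y = 7 mm, Ī = 50 307 mm⁴.
Web plate: 12 × 250, A = 3 000 mm², y = 139 mm, Ī = 15 625 000 mm⁴.
Top plate: 160 × 10, A = 1 600 mm², y = 269 mm, Ī = 13 333 mm⁴.
Centroid: ȳ = ΣA·y / ΣA = 113.15 mm.
Transfer each piece to the centroidal x-axis using Ī + A·d² with d = y − 113.15:
  bottom plate: d = -106.15 mm → contributes +34 752 476 mm⁴
  web plate: d = 25.854 mm → contributes +17 630 314 mm⁴
  top plate: d = 155.85 mm → contributes +38 878 167 mm⁴
Total I = 91 260 957 mm⁴.
Extreme fibre distance c = 160.85 mm; S = I/c = 567 352 mm³.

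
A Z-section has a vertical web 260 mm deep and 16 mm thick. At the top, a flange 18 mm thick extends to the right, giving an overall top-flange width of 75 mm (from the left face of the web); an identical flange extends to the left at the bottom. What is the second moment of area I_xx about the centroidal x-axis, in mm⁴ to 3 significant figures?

I_xx ≈ 5.46 × 10⁷ mm⁴

Break the section into simple shapes (no overlaps), measuring from the bottom-left corner of the bounding box.
Web: 16 × 260, A = 4 160 mm², y = 130 mm, Ī = 23 434 667 mm⁴.
Top flange (beyond web): 59 × 18, A = 1 062 mm², y = 251 mm, Ī = 28 674 mm⁴.
Bottom flange (beyond web): 59 × 18, A = 1 062 mm², y = 9 mm, Ī = 28 674 mm⁴.
Centroid: ȳ = ΣA·y / ΣA = 130 mm.
Transfer each piece to the centroidal x-axis using Ī + A·d² with d = y − 130:
  web: d = 0 mm → contributes +23 434 667 mm⁴
  top flange (beyond web): d = 121 mm → contributes +15 577 416 mm⁴
  bottom flange (beyond web): d = -121 mm → contributes +15 577 416 mm⁴
Total I = 54 589 499 mm⁴.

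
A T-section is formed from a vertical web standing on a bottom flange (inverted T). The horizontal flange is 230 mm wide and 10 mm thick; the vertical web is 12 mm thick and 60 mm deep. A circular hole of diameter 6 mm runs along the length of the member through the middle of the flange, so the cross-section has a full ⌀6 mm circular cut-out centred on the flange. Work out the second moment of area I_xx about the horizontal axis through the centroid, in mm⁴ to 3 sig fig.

Split into non-overlapping primitives; take the origin at the lower-left of the bounding box.
Flange: 230 × 10, A = 2 300 mm², y = 5 mm, Ī = 19 167 mm⁴.
Web: 12 × 60, A = 720 mm², y = 40 mm, Ī = 216 000 mm⁴.
Hole (subtracted): ⌀6, A = 28.274 mm², y = 5 mm, Ī = 63.617 mm⁴.
Centroid: ȳ = ΣA·y / ΣA = 13.423 mm.
Transfer each piece to the horizontal axis through the centroid using Ī + A·d² with d = y − 13.423:
  flange: d = -8.4232 mm → contributes +182 354 mm⁴
  web: d = 26.577 mm → contributes +724 554 mm⁴
  hole: d = -8.4232 mm → contributes −2069.7 mm⁴
Total I = 904 838 mm⁴.

I_xx ≈ 9.05 × 10⁵ mm⁴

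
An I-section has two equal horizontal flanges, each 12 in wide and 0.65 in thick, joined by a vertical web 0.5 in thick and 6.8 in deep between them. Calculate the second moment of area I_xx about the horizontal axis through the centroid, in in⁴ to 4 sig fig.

I_xx ≈ 230.1 in⁴

Decompose the section into non-overlapping parts with the origin at the bottom-left of its bounding rectangle.
Bottom flange: 12 × 0.65, A = 7.8 in², y = 0.325 in, Ī = 0.274625 in⁴.
Web: 0.5 × 6.8, A = 3.4 in², y = 4.05 in, Ī = 13.1013 in⁴.
Top flange: 12 × 0.65, A = 7.8 in², y = 7.775 in, Ī = 0.274625 in⁴.
By symmetry the centroid is at mid-height, ȳ = 4.05 in.
Transfer each piece to the horizontal axis through the centroid using Ī + A·d² with d = y − 4.05:
  bottom flange: d = -3.725 in → contributes +108.505 in⁴
  web: d = 0 in → contributes +13.1013 in⁴
  top flange: d = 3.725 in → contributes +108.505 in⁴
Total I = 230.11 in⁴.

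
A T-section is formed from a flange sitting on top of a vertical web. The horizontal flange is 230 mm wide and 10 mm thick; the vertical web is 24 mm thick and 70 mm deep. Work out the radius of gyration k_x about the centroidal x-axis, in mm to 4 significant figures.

Treat the section as a set of non-overlapping primitives; coordinates are from the bounding-box lower-left.
Flange: 230 × 10, A = 2 300 mm², y = 75 mm, Ī = 19166.7 mm⁴.
Web: 24 × 70, A = 1 680 mm², y = 35 mm, Ī = 686 000 mm⁴.
Centroid: ȳ = ΣA·y / ΣA = 58.1156 mm.
Transfer each piece to the centroidal x-axis using Ī + A·d² with d = y − 58.1156:
  flange: d = 16.8844 mm → contributes +674 859 mm⁴
  web: d = -23.1156 mm → contributes +1 583 674 mm⁴
Total I = 2 258 534 mm⁴.
Radius of gyration: k = √(I/A) = √(2 258 534 / 3 980) = 23.8216 mm.

k_x ≈ 23.82 mm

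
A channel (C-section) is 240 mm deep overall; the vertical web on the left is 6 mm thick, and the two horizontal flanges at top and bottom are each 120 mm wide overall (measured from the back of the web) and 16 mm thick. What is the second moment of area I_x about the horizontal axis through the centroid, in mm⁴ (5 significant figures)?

Split into non-overlapping primitives; take the origin at the lower-left of the bounding box.
Web: 6 × 240, A = 1 440 mm², y = 120 mm, Ī = 6 912 000 mm⁴.
Top flange (beyond web): 114 × 16, A = 1 824 mm², y = 232 mm, Ī = 38 912 mm⁴.
Bottom flange (beyond web): 114 × 16, A = 1 824 mm², y = 8 mm, Ī = 38 912 mm⁴.
By symmetry the centroid is at mid-height, ȳ = 120 mm.
Transfer each piece to the horizontal axis through the centroid using Ī + A·d² with d = y − 120:
  web: d = 0 mm → contributes +6 912 000 mm⁴
  top flange (beyond web): d = 112 mm → contributes +22 919 168 mm⁴
  bottom flange (beyond web): d = -112 mm → contributes +22 919 168 mm⁴
Total I = 52 750 336 mm⁴.

I_x ≈ 5.2750 × 10⁷ mm⁴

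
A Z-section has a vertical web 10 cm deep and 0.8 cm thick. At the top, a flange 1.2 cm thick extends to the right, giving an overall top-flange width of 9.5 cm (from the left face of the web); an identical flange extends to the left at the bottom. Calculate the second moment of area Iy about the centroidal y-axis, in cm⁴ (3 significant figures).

Iy ≈ 603 cm⁴

Break the section into simple shapes (no overlaps), measuring from the bottom-left corner of the bounding box.
Web: 0.8 × 10, A = 8 cm², x = 9.1 cm, Ī = 0.42667 cm⁴.
Top flange (beyond web): 8.7 × 1.2, A = 10.44 cm², x = 13.85 cm, Ī = 65.85 cm⁴.
Bottom flange (beyond web): 8.7 × 1.2, A = 10.44 cm², x = 4.35 cm, Ī = 65.85 cm⁴.
Centroid: x̄ = ΣA·x / ΣA = 9.1 cm.
Transfer each piece to the centroidal y-axis using Ī + A·d² with d = x − 9.1:
  web: d = 0 cm → contributes +0.42667 cm⁴
  top flange (beyond web): d = 4.75 cm → contributes +301.4 cm⁴
  bottom flange (beyond web): d = -4.75 cm → contributes +301.4 cm⁴
Total I = 603.23 cm⁴.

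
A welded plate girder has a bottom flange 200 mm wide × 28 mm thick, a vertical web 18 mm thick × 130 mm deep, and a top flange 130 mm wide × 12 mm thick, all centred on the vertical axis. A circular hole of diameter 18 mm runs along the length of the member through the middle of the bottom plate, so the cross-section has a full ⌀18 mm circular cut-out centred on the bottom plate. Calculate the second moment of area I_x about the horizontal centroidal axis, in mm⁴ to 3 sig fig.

Split into non-overlapping primitives; take the origin at the lower-left of the bounding box.
Bottom plate: 200 × 28, A = 5 600 mm², y = 14 mm, Ī = 365 867 mm⁴.
Web plate: 18 × 130, A = 2 340 mm², y = 93 mm, Ī = 3 295 500 mm⁴.
Top plate: 130 × 12, A = 1 560 mm², y = 164 mm, Ī = 18 720 mm⁴.
Hole (subtracted): ⌀18, A = 254.47 mm², y = 14 mm, Ī = 5 153 mm⁴.
Centroid: ȳ = ΣA·y / ΣA = 59.304 mm.
Transfer each piece to the horizontal centroidal axis using Ī + A·d² with d = y − 59.304:
  bottom plate: d = -45.304 mm → contributes +11 859 626 mm⁴
  web plate: d = 33.696 mm → contributes +5 952 376 mm⁴
  top plate: d = 104.7 mm → contributes +17 118 257 mm⁴
  hole: d = -45.304 mm → contributes −527 440 mm⁴
Total I = 34 402 819 mm⁴.

I_x ≈ 3.44 × 10⁷ mm⁴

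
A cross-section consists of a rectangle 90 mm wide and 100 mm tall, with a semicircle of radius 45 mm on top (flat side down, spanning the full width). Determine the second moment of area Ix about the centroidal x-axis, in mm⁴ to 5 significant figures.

Ix ≈ 1.9171 × 10⁷ mm⁴

Decompose the section into non-overlapping parts with the origin at the bottom-left of its bounding rectangle.
Rectangular body: 90 × 100, A = 9 000 mm², y = 50 mm, Ī = 7 500 000 mm⁴.
Semicircular cap: semicircle r = 45, A = 3180.863 mm², y = 119.0986 mm, Ī = 450072.1 mm⁴.
Centroid: ȳ = ΣA·y / ΣA = 68.04413 mm.
Transfer each piece to the centroidal x-axis using Ī + A·d² with d = y − 68.04413:
  rectangular body: d = -18.04413 mm → contributes +10 430 317 mm⁴
  semicircular cap: d = 51.05446 mm → contributes +8 741 174 mm⁴
Total I = 19 171 491 mm⁴.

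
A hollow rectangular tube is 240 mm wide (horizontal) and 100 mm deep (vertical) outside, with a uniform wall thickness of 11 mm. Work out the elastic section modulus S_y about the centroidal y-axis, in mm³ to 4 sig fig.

S_y ≈ 3.988 × 10⁵ mm³

Split into non-overlapping primitives; take the origin at the lower-left of the bounding box.
Outer rectangle: 240 × 100, A = 24 000 mm², x = 120 mm, Ī = 115 200 000 mm⁴.
Inner void (subtracted): 218 × 78, A = 17 004 mm², x = 120 mm, Ī = 67 341 508 mm⁴.
By symmetry the centroid is at mid-width, x̄ = 120 mm.
All pieces are centred on the centroidal y-axis, so I = ΣĪ (holes subtracted) = 47 858 492 mm⁴.
Extreme fibre distance c = 120 mm; S = I/c = 398 821 mm³.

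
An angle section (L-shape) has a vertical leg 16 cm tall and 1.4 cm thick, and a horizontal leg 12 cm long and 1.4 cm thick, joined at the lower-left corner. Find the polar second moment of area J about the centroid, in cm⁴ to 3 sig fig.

Split into non-overlapping primitives; take the origin at the lower-left of the bounding box.
Vertical leg: 1.4 × 16, A = 22.4 cm², y = 8 cm, Ī = 477.87 cm⁴.
Horizontal leg (remainder): 10.6 × 1.4, A = 14.84 cm², y = 0.7 cm, Ī = 2.4239 cm⁴.
Centroid: ȳ = ΣA·y / ΣA = 5.091 cm.
Transfer each piece to the centroidal x-axis using Ī + A·d² with d = y − 5.091:
  vertical leg: d = 2.909 cm → contributes +667.42 cm⁴
  horizontal leg (remainder): d = -4.391 cm → contributes +288.55 cm⁴
Total I = 955.97 cm⁴.
For the y-axis: x̄ = 3.091 cm.
Repeating about the centroidal y-axis gives I_y = 463.96 cm⁴.
Polar second moment: J = I_x + I_y = 1419.9 cm⁴.

J ≈ 1420 cm⁴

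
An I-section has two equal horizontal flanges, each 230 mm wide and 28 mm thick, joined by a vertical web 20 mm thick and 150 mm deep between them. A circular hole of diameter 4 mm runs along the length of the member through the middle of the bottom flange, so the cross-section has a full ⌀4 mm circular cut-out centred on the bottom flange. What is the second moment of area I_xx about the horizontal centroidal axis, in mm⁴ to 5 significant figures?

Treat the section as a set of non-overlapping primitives; coordinates are from the bounding-box lower-left.
Bottom flange: 230 × 28, A = 6 440 mm², y = 14 mm, Ī = 420746.7 mm⁴.
Web: 20 × 150, A = 3 000 mm², y = 103 mm, Ī = 5 625 000 mm⁴.
Top flange: 230 × 28, A = 6 440 mm², y = 192 mm, Ī = 420746.7 mm⁴.
Hole (subtracted): ⌀4, A = 12.56637 mm², y = 14 mm, Ī = 12.56637 mm⁴.
Centroid: ȳ = ΣA·y / ΣA = 103.0705 mm.
Transfer each piece to the horizontal centroidal axis using Ī + A·d² with d = y − 103.0705:
  bottom flange: d = -89.07048 mm → contributes +51 512 816 mm⁴
  web: d = -0.07048443 mm → contributes +5 625 015 mm⁴
  top flange: d = 88.92952 mm → contributes +51 351 221 mm⁴
  hole: d = -89.07048 mm → contributes −99708.51 mm⁴
Total I = 108 389 344 mm⁴.

I_xx ≈ 1.0839 × 10⁸ mm⁴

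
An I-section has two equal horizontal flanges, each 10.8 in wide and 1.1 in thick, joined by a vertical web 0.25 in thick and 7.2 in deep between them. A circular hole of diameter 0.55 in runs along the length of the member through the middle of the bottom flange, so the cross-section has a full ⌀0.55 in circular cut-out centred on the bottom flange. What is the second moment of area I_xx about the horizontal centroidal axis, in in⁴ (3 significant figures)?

Decompose the section into non-overlapping parts with the origin at the bottom-left of its bounding rectangle.
Bottom flange: 10.8 × 1.1, A = 11.88 in², y = 0.55 in, Ī = 1.1979 in⁴.
Web: 0.25 × 7.2, A = 1.8 in², y = 4.7 in, Ī = 7.776 in⁴.
Top flange: 10.8 × 1.1, A = 11.88 in², y = 8.85 in, Ī = 1.1979 in⁴.
Hole (subtracted): ⌀0.55, A = 0.23758 in², y = 0.55 in, Ī = 0.0044918 in⁴.
Centroid: ȳ = ΣA·y / ΣA = 4.7389 in.
Transfer each piece to the horizontal centroidal axis using Ī + A·d² with d = y − 4.7389:
  bottom flange: d = -4.1889 in → contributes +209.66 in⁴
  web: d = -0.038937 in → contributes +7.7787 in⁴
  top flange: d = 4.1111 in → contributes +201.98 in⁴
  hole: d = -4.1889 in → contributes −4.1734 in⁴
Total I = 415.24 in⁴.

I_xx ≈ 415 in⁴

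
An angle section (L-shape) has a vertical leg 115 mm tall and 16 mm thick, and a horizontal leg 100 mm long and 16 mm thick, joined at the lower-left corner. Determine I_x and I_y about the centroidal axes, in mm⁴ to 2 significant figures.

I_x ≈ 4.0 × 10⁶ mm⁴, I_y ≈ 2.8 × 10⁶ mm⁴

Break the section into simple shapes (no overlaps), measuring from the bottom-left corner of the bounding box.
Vertical leg: 16 × 115, A = 1 840 mm², y = 57.5 mm, Ī = 2 027 833 mm⁴.
Horizontal leg (remainder): 84 × 16, A = 1 344 mm², y = 8 mm, Ī = 28 672 mm⁴.
Centroid: ȳ = ΣA·y / ΣA = 36.61 mm.
Transfer each piece to the centroidal x-axis using Ī + A·d² with d = y − 36.61:
  vertical leg: d = 20.89 mm → contributes +2 831 139 mm⁴
  horizontal leg (remainder): d = -28.61 mm → contributes +1 128 435 mm⁴
Total I = 3 959 574 mm⁴.
For the y-axis: x̄ = 29.11 mm.
Repeating about the centroidal y-axis gives I_y = 2 771 234 mm⁴.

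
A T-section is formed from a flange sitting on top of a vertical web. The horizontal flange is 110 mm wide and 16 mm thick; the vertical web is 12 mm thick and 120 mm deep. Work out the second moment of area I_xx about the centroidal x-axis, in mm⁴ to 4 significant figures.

Decompose the section into non-overlapping parts with the origin at the bottom-left of its bounding rectangle.
Flange: 110 × 16, A = 1 760 mm², y = 128 mm, Ī = 37546.7 mm⁴.
Web: 12 × 120, A = 1 440 mm², y = 60 mm, Ī = 1 728 000 mm⁴.
Centroid: ȳ = ΣA·y / ΣA = 97.4 mm.
Transfer each piece to the centroidal x-axis using Ī + A·d² with d = y − 97.4:
  flange: d = 30.6 mm → contributes +1 685 540 mm⁴
  web: d = -37.4 mm → contributes +3 742 214 mm⁴
Total I = 5 427 755 mm⁴.

I_xx ≈ 5.428 × 10⁶ mm⁴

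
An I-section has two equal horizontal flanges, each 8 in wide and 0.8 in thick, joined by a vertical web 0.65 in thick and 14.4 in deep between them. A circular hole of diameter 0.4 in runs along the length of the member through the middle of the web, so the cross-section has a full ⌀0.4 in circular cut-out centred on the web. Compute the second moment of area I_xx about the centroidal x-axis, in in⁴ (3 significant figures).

Decompose the section into non-overlapping parts with the origin at the bottom-left of its bounding rectangle.
Bottom flange: 8 × 0.8, A = 6.4 in², y = 0.4 in, Ī = 0.34133 in⁴.
Web: 0.65 × 14.4, A = 9.36 in², y = 8 in, Ī = 161.74 in⁴.
Top flange: 8 × 0.8, A = 6.4 in², y = 15.6 in, Ī = 0.34133 in⁴.
Hole (subtracted): ⌀0.4, A = 0.12566 in², y = 8 in, Ī = 0.0012566 in⁴.
By symmetry the centroid is at mid-height, ȳ = 8 in.
Transfer each piece to the centroidal x-axis using Ī + A·d² with d = y − 8:
  bottom flange: d = -7.6 in → contributes +370.01 in⁴
  web: d = 0 in → contributes +161.74 in⁴
  top flange: d = 7.6 in → contributes +370.01 in⁴
  hole: d = 0 in → contributes −0.0012566 in⁴
Total I = 901.75 in⁴.

I_xx ≈ 902 in⁴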